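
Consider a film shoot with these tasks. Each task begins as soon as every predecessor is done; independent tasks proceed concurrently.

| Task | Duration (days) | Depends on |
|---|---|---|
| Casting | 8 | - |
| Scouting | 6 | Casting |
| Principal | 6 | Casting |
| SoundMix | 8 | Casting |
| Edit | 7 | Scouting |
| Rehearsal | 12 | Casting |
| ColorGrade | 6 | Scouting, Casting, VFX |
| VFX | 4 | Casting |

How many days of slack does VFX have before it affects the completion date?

Critical path: Casting→Scouting→Edit = 8+6+7 = 21, so the finish is 21 days.
The longest chain containing VFX totals 18 days.
So VFX can slip 15 − 12 = 3 days.

3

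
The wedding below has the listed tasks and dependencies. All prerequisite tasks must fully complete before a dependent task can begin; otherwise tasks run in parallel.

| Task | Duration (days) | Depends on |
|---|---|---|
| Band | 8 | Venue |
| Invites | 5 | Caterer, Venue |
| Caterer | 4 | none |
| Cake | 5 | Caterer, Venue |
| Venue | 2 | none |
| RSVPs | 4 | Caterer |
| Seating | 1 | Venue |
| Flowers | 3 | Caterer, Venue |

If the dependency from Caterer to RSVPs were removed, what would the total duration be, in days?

10

With the dependency in place, Venue→Band = 2+8 = 10 sets the finish at 10 days.
Without Caterer→RSVPs, RSVPs's earliest start moves from 4 to 0.
After: Venue→Band = 2+8 = 10 → 10 days.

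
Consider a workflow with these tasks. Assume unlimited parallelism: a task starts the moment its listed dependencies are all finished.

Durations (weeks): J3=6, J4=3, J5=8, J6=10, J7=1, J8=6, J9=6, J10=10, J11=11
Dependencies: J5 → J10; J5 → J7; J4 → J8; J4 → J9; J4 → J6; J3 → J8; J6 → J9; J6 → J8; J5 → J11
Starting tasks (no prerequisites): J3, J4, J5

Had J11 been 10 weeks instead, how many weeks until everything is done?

Critical path before the change: J5→J11 = 8+11 = 19 giving 19 weeks.
Since J11 is critical, the -1 change carries straight to that chain (now 18 weeks).
The binding chain switches to J4→J6→J8 = 3+10+6 = 19; finish 19 weeks.

19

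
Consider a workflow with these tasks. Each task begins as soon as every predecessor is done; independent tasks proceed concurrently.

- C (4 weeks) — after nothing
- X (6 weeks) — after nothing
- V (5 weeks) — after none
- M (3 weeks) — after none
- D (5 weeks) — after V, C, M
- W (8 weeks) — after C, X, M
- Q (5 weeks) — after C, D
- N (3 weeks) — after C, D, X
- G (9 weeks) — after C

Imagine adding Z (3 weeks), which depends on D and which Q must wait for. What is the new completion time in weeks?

18

Originally the plan takes 15 weeks.
With Z inserted, Q now waits for max(C, D, Z).
New critical path: V→D→Z→Q = 5+5+3+5 = 18 ⇒ 18 weeks.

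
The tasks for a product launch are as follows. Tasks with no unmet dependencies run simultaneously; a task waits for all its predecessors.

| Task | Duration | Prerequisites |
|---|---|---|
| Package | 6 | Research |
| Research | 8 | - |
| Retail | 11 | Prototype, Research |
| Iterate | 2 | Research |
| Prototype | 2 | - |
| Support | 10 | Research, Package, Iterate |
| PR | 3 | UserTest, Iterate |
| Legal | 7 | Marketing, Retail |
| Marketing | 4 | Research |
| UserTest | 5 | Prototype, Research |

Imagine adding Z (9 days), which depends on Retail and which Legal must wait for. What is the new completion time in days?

Originally the product launch takes 26 days.
With Z inserted, Legal now waits for max(Marketing, Retail, Z).
New critical path: Research→Retail→Z→Legal = 8+11+9+7 = 35 ⇒ 35 days.

35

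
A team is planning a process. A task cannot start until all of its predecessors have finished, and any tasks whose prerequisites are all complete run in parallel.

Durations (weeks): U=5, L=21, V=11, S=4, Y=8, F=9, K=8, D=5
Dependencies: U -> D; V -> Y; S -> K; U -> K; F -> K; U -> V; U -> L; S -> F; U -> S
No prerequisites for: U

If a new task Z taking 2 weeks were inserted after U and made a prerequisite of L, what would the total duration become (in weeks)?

Originally the project takes 26 weeks.
With Z inserted, L now waits for max(U, Z).
New critical path: U→Z→L = 5+2+21 = 28 ⇒ 28 weeks.

28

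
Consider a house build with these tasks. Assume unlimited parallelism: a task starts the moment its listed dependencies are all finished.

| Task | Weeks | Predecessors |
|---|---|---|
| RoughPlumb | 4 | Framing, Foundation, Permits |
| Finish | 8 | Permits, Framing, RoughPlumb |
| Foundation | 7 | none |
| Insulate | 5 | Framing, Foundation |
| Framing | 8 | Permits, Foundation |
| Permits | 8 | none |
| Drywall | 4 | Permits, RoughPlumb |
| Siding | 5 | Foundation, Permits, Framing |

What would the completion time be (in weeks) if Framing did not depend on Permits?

With the dependency in place, Permits→Framing→RoughPlumb→Finish = 8+8+4+8 = 28 sets the finish at 28 weeks.
Without Permits→Framing, Framing's earliest start moves from 8 to 7.
After: Foundation→Framing→RoughPlumb→Finish = 7+8+4+8 = 27 → 27 weeks.

27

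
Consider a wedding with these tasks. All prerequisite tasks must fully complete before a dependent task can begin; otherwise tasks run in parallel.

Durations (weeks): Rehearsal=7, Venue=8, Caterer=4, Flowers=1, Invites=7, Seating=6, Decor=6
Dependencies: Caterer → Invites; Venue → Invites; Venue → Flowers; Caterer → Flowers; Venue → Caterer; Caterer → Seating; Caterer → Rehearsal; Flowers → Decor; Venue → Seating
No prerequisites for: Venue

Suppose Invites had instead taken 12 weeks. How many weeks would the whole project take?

Baseline: Venue→Caterer→Invites = 8+4+7 = 19 → 19 weeks.
Since Invites is critical, the +5 change carries straight to that chain (now 24 weeks).
That remains the longest chain; total 24 weeks.

24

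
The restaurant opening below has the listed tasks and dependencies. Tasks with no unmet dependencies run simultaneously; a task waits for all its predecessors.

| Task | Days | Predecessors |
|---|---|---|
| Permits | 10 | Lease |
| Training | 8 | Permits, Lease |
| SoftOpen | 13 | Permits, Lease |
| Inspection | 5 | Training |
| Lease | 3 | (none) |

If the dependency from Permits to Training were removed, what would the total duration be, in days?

With the dependency in place, Lease→Permits→Training→Inspection = 3+10+8+5 = 26 sets the finish at 26 days.
Without Permits→Training, Training's earliest start moves from 13 to 3.
The longest chain is now Lease→Permits→SoftOpen = 3+10+13 = 26, so the job takes 26 days.

26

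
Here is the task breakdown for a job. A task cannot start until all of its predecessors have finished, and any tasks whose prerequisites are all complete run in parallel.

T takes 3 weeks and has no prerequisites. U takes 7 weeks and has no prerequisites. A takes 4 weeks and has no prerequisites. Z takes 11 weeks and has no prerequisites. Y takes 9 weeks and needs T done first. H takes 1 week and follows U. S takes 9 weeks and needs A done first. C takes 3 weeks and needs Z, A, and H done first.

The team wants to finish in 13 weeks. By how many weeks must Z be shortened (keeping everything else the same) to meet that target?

Current finish: 14 weeks; target: 13.
Z is on every critical path, so each week cut from Z cuts the finish by one (this holds down to a finish of 13).
Need 14 − 13 = 1 week off Z → Z becomes 10 weeks, finish becomes 13.

1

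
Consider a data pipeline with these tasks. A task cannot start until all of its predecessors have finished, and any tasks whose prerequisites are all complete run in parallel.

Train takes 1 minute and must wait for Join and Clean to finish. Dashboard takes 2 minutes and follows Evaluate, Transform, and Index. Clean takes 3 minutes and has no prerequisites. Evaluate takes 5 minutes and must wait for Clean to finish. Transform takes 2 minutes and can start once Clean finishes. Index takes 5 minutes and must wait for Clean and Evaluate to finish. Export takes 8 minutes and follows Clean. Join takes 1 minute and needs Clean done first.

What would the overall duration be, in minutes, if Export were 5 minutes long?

Baseline: Clean→Evaluate→Index→Dashboard = 3+5+5+2 = 15 → 15 minutes.
The longest path through Export is only 11 minutes, so Export has float 4.
No other chain overtakes it, so the finish is 15 minutes.

15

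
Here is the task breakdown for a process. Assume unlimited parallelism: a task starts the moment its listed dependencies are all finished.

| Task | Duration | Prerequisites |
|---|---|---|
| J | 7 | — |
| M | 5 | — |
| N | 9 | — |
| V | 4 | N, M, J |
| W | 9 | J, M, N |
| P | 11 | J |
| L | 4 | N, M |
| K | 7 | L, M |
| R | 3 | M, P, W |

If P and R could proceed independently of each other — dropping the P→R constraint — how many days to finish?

Before: longest chain J→P→R = 7+11+3 = 21, finish 21.
Dropping P→R doesn't change R's earliest start (18); another predecessor still binds.
After: N→W→R = 9+9+3 = 21 → 21 days.

21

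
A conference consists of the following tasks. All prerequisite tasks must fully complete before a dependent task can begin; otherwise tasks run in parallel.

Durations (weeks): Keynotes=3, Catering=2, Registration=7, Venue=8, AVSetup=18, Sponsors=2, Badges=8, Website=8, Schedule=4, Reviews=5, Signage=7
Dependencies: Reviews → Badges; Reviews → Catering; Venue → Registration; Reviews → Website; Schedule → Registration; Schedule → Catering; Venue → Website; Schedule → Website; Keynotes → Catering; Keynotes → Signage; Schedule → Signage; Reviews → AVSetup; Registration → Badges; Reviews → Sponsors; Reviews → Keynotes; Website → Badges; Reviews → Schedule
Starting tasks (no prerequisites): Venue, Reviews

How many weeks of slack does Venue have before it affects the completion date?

1

Critical path: Reviews→Schedule→Website→Badges = 5+4+8+8 = 25, so the finish is 25 weeks.
The longest chain containing Venue totals 24 weeks.
Float = 25 − 24 = 1.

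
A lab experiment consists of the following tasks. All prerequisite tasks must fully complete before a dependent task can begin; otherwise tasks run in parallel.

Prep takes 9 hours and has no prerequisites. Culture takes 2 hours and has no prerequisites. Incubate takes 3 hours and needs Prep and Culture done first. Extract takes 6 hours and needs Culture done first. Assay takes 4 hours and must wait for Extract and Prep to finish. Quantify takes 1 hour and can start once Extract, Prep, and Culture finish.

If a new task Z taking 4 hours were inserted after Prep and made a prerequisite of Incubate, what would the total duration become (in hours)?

Originally the lab experiment takes 13 hours.
With Z inserted, Incubate now waits for max(Prep, Culture, Z).
New critical path: Prep→Z→Incubate = 9+4+3 = 16 ⇒ 16 hours.

16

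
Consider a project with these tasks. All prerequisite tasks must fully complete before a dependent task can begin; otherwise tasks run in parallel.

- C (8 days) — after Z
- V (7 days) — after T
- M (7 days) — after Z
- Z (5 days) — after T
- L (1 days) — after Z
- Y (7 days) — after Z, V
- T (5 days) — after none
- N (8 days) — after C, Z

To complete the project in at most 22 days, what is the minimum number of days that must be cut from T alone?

Current finish: 26 days; target: 22.
T is on every critical path, so each day cut from T cuts the finish by one (this holds down to a finish of 22).
Need 26 − 22 = 4 days off T → T becomes 1 day, finish becomes 22.

4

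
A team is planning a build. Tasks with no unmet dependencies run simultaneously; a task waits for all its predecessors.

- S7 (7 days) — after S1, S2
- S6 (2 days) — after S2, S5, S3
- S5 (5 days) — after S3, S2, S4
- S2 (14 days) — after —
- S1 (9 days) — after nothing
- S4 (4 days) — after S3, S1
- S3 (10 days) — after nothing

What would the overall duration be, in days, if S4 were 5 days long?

Baseline: S3→S4→S5→S6 = 10+4+5+2 = 21 → 21 days.
S4 lies on that path, so at 5 days the path becomes 22 days.
No other chain overtakes it, so the finish is 22 days.

22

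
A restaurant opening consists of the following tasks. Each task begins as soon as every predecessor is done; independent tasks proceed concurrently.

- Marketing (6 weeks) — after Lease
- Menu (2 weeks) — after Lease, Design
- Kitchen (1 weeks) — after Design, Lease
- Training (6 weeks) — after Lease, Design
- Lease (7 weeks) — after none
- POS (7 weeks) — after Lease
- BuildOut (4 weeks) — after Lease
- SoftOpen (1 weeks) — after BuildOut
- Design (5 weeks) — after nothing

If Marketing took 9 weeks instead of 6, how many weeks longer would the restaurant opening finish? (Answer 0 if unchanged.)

2

Baseline: Lease→POS = 7+7 = 14 → 14 weeks.
Marketing is off the critical path — its longest chain is 13 weeks, giving 1 of slack.
Now Lease→Marketing = 7+9 = 16 is longest, so the finish becomes 16 weeks.
Change in finish: 16 − 14 = +2 weeks.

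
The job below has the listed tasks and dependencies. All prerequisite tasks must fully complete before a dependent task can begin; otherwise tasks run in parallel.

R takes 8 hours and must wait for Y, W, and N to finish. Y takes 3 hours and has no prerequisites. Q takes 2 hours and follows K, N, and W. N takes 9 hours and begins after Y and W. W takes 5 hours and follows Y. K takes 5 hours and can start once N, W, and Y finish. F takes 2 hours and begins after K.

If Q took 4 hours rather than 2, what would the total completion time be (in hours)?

26

Critical path before the change: Y→W→N→R = 3+5+9+8 = 25 giving 25 hours.
Q is off the critical path — its longest chain is 24 hours, giving 1 of slack.
The binding chain switches to Y→W→N→K→Q = 3+5+9+5+4 = 26; finish 26 hours.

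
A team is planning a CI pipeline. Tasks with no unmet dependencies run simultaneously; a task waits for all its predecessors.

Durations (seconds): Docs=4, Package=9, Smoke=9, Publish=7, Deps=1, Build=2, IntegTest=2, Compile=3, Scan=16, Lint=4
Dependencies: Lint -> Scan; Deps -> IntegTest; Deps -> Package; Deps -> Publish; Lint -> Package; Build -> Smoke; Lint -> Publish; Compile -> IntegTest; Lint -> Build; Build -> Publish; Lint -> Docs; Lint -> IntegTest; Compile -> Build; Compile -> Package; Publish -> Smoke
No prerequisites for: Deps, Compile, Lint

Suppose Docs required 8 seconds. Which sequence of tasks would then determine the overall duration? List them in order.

Baseline: Lint→Build→Publish→Smoke = 4+2+7+9 = 22 → 22 seconds.
Docs is off the critical path — its longest chain is 8 seconds, giving 14 of slack.
The critical path is still Lint→Build→Publish→Smoke; finish is now 22 seconds.

Lint, Build, Publish, Smoke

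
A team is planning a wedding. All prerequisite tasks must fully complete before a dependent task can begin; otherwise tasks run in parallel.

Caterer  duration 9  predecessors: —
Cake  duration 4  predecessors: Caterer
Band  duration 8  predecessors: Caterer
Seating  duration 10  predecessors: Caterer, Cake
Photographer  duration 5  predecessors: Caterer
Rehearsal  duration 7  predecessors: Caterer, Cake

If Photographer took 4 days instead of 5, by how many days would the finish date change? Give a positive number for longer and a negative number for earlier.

0

Critical path before the change: Caterer→Cake→Seating = 9+4+10 = 23 giving 23 days.
The longest path through Photographer is only 14 days, so Photographer has float 9.
The critical path is still Caterer→Cake→Seating; finish is now 23 days.
Change in finish: 23 − 23 = +0 days.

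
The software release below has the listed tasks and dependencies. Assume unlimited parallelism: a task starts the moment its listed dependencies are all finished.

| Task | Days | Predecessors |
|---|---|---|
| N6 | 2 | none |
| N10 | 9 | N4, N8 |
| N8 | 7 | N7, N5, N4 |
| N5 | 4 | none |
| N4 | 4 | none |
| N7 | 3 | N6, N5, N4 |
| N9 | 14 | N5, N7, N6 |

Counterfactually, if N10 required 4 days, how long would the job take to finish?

As given, the longest chain is N4→N7→N8→N10 = 4+3+7+9 = 23, so the finish is 23 days.
N10 is on the critical path; changing it to 4 makes that path 18 days.
Now N4→N7→N9 = 4+3+14 = 21 is longest, so the finish becomes 21 days.

21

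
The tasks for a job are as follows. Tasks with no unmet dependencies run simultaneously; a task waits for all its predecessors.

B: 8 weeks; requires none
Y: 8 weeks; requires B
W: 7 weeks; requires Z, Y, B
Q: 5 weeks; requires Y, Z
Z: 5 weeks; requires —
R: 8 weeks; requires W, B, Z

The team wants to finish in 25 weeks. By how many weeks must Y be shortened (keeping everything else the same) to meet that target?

6

Current finish: 31 weeks; target: 25.
Y is on every critical path, so each week cut from Y cuts the finish by one (this holds down to a finish of 24).
Need 31 − 25 = 6 weeks off Y → Y becomes 2 weeks, finish becomes 25.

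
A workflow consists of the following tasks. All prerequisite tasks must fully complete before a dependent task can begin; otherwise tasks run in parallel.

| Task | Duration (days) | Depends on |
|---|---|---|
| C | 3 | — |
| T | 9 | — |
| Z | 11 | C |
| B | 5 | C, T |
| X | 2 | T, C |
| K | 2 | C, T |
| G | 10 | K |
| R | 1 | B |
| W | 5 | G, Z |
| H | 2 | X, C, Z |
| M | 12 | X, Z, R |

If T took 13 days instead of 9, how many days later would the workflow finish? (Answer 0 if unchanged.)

4

Critical path before the change: T→B→R→M = 9+5+1+12 = 27 giving 27 days.
T lies on that path, so at 13 days the path becomes 31 days.
The critical path is still T→B→R→M; finish is now 31 days.
Change in finish: 31 − 27 = +4 days.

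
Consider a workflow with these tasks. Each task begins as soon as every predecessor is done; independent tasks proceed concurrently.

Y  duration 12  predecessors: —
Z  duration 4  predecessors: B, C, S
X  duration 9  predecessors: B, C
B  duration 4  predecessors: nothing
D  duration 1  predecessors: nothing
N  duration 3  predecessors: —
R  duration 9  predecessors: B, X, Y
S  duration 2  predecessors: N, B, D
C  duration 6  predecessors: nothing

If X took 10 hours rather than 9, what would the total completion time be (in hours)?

Critical path before the change: C→X→R = 6+9+9 = 24 giving 24 hours.
X is on the critical path; changing it to 10 makes that path 25 hours.
That remains the longest chain; total 25 hours.

25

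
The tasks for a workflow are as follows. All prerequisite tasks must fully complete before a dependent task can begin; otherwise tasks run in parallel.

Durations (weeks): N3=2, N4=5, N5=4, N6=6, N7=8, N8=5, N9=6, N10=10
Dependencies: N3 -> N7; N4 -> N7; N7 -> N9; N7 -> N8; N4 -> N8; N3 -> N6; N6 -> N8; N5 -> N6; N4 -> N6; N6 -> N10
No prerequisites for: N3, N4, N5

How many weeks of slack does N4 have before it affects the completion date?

0

N4→N6→N10 = 5+6+10 = 21 sets the makespan at 21 weeks.
The longest chain containing N4 totals 21 weeks.
Float = 21 − 21 = 0.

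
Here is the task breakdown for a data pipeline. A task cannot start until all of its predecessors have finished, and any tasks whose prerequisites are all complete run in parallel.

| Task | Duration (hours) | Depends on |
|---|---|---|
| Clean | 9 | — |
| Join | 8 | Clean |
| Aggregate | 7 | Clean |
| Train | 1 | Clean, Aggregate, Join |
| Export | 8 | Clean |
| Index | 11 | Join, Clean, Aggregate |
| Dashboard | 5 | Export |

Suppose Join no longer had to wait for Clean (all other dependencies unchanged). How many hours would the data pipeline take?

27

Original critical path: Clean→Join→Index = 9+8+11 = 28 ⇒ 28 hours.
Without Clean→Join, Join's earliest start moves from 9 to 0.
The longest chain is now Clean→Aggregate→Index = 9+7+11 = 27, so the data pipeline takes 27 hours.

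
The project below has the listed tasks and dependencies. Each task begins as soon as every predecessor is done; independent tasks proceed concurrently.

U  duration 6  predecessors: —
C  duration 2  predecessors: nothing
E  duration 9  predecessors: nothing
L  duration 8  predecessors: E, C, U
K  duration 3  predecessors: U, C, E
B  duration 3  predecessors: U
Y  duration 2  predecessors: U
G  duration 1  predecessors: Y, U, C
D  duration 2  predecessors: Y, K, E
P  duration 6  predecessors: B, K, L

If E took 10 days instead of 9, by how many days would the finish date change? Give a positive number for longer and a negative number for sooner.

1

The binding path is E→L→P = 9+8+6 = 23; finish at 23 days.
Since E is critical, the +1 change carries straight to that chain (now 24 days).
The critical path is still E→L→P; finish is now 24 days.
Change in finish: 24 − 23 = +1 days.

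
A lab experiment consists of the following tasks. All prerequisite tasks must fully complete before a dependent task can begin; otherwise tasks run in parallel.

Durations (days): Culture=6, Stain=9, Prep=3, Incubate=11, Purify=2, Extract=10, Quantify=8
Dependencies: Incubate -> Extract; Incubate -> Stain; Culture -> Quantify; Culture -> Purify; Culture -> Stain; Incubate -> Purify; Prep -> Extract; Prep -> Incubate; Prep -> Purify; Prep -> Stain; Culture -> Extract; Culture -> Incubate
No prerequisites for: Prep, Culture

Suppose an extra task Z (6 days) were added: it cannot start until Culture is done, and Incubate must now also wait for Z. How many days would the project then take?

Originally the project takes 27 days.
With Z inserted, Incubate now waits for max(Prep, Culture, Z).
New critical path: Culture→Z→Incubate→Extract = 6+6+11+10 = 33 ⇒ 33 days.

33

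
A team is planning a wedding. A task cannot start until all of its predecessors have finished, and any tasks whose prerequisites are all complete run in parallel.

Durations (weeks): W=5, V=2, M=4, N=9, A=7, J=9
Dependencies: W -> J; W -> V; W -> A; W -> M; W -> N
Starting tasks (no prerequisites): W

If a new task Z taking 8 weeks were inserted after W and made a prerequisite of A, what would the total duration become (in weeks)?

20

Originally the plan takes 14 weeks.
With Z inserted, A now waits for max(W, Z).
New critical path: W→Z→A = 5+8+7 = 20 ⇒ 20 weeks.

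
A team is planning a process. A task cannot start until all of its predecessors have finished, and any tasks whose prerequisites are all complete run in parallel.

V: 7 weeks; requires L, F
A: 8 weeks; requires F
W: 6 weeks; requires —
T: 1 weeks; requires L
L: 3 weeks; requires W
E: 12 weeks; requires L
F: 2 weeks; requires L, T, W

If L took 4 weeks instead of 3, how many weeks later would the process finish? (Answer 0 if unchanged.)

Baseline: W→L→E = 6+3+12 = 21 → 21 weeks.
Since L is critical, the +1 change carries straight to that chain (now 22 weeks).
No other chain overtakes it, so the finish is 22 weeks.
Change in finish: 22 − 21 = +1 weeks.

1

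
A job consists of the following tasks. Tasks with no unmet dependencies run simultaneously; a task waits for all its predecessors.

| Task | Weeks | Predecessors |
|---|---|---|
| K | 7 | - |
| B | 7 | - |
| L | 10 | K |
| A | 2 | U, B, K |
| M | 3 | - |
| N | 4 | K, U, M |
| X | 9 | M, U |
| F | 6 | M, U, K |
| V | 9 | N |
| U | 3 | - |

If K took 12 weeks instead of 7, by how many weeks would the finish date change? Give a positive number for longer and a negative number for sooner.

5

As given, the longest chain is K→N→V = 7+4+9 = 20, so the finish is 20 weeks.
Since K is critical, the +5 change carries straight to that chain (now 25 weeks).
The critical path is still K→N→V; finish is now 25 weeks.
Change in finish: 25 − 20 = +5 weeks.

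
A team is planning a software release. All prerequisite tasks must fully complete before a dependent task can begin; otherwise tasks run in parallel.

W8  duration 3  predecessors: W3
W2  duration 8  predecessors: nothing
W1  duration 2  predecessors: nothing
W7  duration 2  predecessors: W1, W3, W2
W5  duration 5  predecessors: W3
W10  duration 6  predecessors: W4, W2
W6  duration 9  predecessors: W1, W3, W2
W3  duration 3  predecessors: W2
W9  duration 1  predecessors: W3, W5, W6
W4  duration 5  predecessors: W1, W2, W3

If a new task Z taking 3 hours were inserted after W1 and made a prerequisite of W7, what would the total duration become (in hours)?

22

Originally the job takes 22 hours.
With Z inserted, W7 now waits for max(W1, W3, W2, Z).
New critical path: W2→W3→W4→W10 = 8+3+5+6 = 22 ⇒ 22 hours.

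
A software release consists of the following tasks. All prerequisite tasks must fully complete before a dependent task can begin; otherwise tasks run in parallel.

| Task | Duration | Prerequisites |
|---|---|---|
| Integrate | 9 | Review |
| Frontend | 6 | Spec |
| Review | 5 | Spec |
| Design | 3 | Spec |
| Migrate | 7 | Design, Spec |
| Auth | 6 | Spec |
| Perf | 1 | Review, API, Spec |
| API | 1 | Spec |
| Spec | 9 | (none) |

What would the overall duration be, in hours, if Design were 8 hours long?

The binding path is Spec→Review→Integrate = 9+5+9 = 23; finish at 23 hours.
The longest path through Design is only 19 hours, so Design has float 4.
The binding chain switches to Spec→Design→Migrate = 9+8+7 = 24; finish 24 hours.

24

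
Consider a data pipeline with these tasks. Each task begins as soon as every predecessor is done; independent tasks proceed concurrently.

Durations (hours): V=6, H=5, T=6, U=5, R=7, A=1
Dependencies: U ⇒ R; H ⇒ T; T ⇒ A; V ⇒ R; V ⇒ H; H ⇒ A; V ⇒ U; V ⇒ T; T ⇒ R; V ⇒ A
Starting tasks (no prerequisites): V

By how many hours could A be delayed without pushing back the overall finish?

6

Critical path: V→H→T→R = 6+5+6+7 = 24, so the finish is 24 hours.
Longest path through A: 18 hours (earliest finish 18, latest finish 24).
So A can slip 24 − 18 = 6 hours.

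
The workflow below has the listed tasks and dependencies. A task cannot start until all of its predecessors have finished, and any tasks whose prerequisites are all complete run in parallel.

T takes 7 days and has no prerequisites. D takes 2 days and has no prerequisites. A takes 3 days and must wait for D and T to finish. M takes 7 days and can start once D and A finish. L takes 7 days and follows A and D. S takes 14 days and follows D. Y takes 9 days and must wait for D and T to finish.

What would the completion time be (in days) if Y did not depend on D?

17

Before: longest chain T→A→M = 7+3+7 = 17, finish 17.
Dropping D→Y doesn't change Y's earliest start (7); another predecessor still binds.
New critical path: T→A→M = 7+3+7 = 17 ⇒ 17 days.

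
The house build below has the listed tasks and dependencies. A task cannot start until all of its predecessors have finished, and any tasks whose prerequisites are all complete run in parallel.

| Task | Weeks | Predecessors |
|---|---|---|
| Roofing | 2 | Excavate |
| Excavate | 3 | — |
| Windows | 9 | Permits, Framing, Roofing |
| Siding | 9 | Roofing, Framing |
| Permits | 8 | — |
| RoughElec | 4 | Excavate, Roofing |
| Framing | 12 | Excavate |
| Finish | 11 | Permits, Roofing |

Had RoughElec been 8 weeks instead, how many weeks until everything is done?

24

As given, the longest chain is Excavate→Framing→Windows = 3+12+9 = 24, so the finish is 24 weeks.
RoughElec is off the critical path — its longest chain is 9 weeks, giving 15 of slack.
The critical path is still Excavate→Framing→Windows; finish is now 24 weeks.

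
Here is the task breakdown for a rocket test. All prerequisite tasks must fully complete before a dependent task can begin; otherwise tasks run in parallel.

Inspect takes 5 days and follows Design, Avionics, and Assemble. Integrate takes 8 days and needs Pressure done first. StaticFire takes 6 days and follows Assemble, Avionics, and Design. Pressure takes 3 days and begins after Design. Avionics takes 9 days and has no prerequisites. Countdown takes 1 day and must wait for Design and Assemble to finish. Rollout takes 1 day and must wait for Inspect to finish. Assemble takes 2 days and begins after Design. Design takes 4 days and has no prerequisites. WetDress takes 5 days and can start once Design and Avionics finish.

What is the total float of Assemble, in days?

Design→Pressure→Integrate = 4+3+8 = 15 sets the makespan at 15 days.
The longest chain containing Assemble totals 12 days.
Slack of Assemble = 7 − 4 = 3 days.

3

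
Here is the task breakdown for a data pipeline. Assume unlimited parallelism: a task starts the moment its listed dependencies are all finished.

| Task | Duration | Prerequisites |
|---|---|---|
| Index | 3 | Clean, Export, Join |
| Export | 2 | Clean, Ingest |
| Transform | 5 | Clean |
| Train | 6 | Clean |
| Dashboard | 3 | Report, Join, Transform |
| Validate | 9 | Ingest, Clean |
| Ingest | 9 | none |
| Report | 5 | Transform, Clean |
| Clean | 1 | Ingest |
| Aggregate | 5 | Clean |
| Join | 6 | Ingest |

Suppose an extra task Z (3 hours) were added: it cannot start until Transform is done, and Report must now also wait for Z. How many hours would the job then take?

Originally the job takes 23 hours.
With Z inserted, Report now waits for max(Transform, Clean, Z).
New critical path: Ingest→Clean→Transform→Z→Report→Dashboard = 9+1+5+3+5+3 = 26 ⇒ 26 hours.

26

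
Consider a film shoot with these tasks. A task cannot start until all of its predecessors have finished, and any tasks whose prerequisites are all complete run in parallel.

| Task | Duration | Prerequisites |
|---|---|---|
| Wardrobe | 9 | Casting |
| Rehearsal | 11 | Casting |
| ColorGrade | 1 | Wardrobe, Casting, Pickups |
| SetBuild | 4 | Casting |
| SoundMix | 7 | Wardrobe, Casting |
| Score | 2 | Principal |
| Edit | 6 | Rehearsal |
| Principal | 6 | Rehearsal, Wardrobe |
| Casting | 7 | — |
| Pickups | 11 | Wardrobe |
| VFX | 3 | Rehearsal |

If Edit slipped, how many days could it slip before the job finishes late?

The longest chain is Casting→Wardrobe→Pickups→ColorGrade = 7+9+11+1 = 28; overall finish 28 days.
Edit finishes as early as 24 and must finish by 28.
So Edit can slip 28 − 24 = 4 days.

4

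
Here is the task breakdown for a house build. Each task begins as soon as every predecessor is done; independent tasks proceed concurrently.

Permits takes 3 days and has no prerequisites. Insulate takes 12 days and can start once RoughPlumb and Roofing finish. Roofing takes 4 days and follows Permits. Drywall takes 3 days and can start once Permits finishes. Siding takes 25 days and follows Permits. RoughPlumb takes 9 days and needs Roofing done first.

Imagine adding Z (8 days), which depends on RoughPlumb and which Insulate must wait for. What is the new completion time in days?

Originally the job takes 28 days.
With Z inserted, Insulate now waits for max(RoughPlumb, Roofing, Z).
New critical path: Permits→Roofing→RoughPlumb→Z→Insulate = 3+4+9+8+12 = 36 ⇒ 36 days.

36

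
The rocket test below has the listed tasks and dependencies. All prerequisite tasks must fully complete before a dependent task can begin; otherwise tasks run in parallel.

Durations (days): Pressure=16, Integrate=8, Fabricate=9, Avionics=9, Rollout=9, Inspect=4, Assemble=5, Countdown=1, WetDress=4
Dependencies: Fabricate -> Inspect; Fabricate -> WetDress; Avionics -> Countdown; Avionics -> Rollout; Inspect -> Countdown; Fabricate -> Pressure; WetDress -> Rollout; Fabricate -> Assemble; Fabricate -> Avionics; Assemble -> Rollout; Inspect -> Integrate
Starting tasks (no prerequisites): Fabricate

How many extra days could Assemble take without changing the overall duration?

4

Fabricate→Avionics→Rollout = 9+9+9 = 27 sets the makespan at 27 days.
Longest path through Assemble: 23 days (earliest finish 14, latest finish 18).
So Assemble can slip 18 − 14 = 4 days.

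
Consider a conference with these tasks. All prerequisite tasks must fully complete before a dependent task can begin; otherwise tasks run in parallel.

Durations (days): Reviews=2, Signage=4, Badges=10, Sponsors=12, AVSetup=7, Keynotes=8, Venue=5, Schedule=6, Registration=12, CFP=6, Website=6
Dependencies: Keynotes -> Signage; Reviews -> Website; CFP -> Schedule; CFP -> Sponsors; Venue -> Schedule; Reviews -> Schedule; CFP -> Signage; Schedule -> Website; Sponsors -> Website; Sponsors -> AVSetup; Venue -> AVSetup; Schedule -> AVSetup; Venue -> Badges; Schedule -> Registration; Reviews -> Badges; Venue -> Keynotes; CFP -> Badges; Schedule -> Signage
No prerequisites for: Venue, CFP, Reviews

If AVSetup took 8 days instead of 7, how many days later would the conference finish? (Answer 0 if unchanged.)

Critical path before the change: CFP→Sponsors→AVSetup = 6+12+7 = 25 giving 25 days.
AVSetup is on the critical path; changing it to 8 makes that path 26 days.
No other chain overtakes it, so the finish is 26 days.
Change in finish: 26 − 25 = +1 days.

1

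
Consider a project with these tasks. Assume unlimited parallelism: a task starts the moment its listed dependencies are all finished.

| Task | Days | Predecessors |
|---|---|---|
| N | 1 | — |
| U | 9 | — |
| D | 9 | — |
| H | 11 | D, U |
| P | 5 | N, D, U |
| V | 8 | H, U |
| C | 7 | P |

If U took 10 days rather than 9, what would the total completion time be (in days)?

Actual critical path: U→H→V = 9+11+8 = 28 ⇒ 28 days.
U is on the critical path; changing it to 10 makes that path 29 days.
No other chain overtakes it, so the finish is 29 days.

29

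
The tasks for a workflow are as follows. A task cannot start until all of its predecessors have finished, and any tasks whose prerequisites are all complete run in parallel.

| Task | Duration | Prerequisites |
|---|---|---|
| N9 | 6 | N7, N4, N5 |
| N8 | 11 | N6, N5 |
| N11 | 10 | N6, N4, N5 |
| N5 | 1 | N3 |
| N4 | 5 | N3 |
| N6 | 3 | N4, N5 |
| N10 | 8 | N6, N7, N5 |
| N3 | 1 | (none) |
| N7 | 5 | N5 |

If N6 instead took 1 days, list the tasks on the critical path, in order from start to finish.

N3, N4, N6, N8

The binding path is N3→N4→N6→N8 = 1+5+3+11 = 20; finish at 20 days.
N6 is on the critical path; changing it to 1 makes that path 18 days.
That remains the longest chain; total 18 days.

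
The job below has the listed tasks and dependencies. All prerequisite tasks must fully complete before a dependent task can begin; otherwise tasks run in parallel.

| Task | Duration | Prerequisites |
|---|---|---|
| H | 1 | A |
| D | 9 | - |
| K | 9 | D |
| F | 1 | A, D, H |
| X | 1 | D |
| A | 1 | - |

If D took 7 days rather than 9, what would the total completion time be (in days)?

16

Baseline: D→K = 9+9 = 18 → 18 days.
D lies on that path, so at 7 days the path becomes 16 days.
No other chain overtakes it, so the finish is 16 days.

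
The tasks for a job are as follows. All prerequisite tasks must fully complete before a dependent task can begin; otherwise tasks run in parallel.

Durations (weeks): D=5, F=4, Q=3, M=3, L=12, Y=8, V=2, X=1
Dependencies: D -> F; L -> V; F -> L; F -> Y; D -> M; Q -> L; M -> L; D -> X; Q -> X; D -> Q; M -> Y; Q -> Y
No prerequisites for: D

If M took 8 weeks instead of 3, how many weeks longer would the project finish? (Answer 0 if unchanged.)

As given, the longest chain is D→F→L→V = 5+4+12+2 = 23, so the finish is 23 weeks.
M is off the critical path — its longest chain is 22 weeks, giving 1 of slack.
The binding chain switches to D→M→L→V = 5+8+12+2 = 27; finish 27 weeks.
Change in finish: 27 − 23 = +4 weeks.

4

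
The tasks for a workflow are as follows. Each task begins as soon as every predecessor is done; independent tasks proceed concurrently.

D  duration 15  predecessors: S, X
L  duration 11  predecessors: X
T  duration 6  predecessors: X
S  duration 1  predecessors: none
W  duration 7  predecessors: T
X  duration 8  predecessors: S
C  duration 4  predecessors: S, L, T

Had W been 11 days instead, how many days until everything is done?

Actual critical path: S→X→D = 1+8+15 = 24 ⇒ 24 days.
The longest path through W is only 22 days, so W has float 2.
New critical path: S→X→T→W = 1+8+6+11 = 26 ⇒ 26 days.

26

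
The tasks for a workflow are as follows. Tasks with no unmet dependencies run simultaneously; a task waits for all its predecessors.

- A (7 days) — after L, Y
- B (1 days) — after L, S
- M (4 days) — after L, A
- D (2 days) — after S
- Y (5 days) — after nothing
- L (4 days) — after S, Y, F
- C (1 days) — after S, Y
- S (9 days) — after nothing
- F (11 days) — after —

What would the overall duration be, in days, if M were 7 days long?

29

As given, the longest chain is F→L→A→M = 11+4+7+4 = 26, so the finish is 26 days.
Since M is critical, the +3 change carries straight to that chain (now 29 days).
The critical path is still F→L→A→M; finish is now 29 days.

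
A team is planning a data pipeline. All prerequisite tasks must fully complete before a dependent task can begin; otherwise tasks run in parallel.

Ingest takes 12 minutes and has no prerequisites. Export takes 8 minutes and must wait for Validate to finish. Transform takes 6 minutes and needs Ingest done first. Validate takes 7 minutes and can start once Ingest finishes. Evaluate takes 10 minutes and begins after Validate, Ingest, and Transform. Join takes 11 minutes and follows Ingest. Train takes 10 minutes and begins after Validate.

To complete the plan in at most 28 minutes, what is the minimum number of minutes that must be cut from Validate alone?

Current finish: 29 minutes; target: 28.
Validate is on every critical path, so each minute cut from Validate cuts the finish by one (this holds down to a finish of 28).
Need 29 − 28 = 1 minute off Validate → Validate becomes 6 minutes, finish becomes 28.

1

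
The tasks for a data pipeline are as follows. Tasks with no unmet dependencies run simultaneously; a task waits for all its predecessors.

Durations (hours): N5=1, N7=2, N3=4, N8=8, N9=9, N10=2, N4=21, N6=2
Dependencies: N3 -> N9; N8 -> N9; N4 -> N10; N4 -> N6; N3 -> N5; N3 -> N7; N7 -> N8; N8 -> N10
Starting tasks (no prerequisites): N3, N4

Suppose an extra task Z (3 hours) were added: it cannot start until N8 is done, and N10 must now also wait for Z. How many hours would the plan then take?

Originally the plan takes 23 hours.
With Z inserted, N10 now waits for max(N4, N8, Z).
New critical path: N3→N7→N8→N9 = 4+2+8+9 = 23 ⇒ 23 hours.

23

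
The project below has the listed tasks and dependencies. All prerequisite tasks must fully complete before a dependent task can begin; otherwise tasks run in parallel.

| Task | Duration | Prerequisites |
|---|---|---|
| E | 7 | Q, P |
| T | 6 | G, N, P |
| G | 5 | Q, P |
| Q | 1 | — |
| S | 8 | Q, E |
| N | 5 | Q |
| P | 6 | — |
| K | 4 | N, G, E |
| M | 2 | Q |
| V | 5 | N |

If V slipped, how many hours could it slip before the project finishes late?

Critical path: P→E→S = 6+7+8 = 21, so the finish is 21 hours.
The longest chain containing V totals 11 hours.
Slack of V = 16 − 6 = 10 hours.

10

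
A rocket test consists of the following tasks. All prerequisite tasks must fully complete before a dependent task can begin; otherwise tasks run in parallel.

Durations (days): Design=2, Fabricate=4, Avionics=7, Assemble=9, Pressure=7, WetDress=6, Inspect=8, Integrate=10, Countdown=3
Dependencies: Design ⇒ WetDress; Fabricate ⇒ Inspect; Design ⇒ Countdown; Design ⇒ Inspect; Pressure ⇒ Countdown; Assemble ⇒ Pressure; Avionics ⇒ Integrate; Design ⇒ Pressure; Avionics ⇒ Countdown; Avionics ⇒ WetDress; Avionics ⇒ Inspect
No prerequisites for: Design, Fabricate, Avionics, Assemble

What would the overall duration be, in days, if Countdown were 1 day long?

Baseline: Assemble→Pressure→Countdown = 9+7+3 = 19 → 19 days.
Countdown lies on that path, so at 1 day the path becomes 17 days.
The binding chain switches to Avionics→Integrate = 7+10 = 17; finish 17 days.

17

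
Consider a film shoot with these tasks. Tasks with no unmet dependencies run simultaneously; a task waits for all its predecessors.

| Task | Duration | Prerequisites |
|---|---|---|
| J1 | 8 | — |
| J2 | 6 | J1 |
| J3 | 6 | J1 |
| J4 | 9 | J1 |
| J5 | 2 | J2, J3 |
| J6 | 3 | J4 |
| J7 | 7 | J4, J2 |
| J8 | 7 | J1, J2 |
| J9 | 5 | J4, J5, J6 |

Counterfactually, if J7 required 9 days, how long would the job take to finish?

The binding path is J1→J4→J6→J9 = 8+9+3+5 = 25; finish at 25 days.
J7 is off the critical path — its longest chain is 24 days, giving 1 of slack.
New critical path: J1→J4→J7 = 8+9+9 = 26 ⇒ 26 days.

26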